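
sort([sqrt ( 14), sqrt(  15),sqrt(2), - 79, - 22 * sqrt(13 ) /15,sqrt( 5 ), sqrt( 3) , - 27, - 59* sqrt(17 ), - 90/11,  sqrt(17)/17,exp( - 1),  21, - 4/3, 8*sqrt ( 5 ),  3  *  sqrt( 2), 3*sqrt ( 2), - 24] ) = [ - 59*sqrt( 17 ), - 79,-27,-24, - 90/11, - 22 *sqrt(13)/15, - 4/3, sqrt(17 )/17,exp( - 1 ),sqrt (2 ), sqrt( 3 ),sqrt( 5),  sqrt ( 14 ), sqrt( 15 ),3*sqrt ( 2),3*sqrt(2 ), 8*sqrt( 5),  21] 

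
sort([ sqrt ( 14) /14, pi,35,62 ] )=[ sqrt( 14)/14,pi,35,62 ]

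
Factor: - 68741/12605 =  - 5^( - 1)*53^1*1297^1 *2521^( - 1 )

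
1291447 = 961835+329612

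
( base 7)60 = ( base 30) 1C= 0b101010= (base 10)42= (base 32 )1a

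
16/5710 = 8/2855 = 0.00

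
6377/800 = 6377/800 = 7.97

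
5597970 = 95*58926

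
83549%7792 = 5629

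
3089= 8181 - 5092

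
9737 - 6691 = 3046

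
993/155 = 6 + 63/155 = 6.41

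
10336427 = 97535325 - 87198898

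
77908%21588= 13144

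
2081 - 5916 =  - 3835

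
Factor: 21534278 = 2^1 * 491^1*21929^1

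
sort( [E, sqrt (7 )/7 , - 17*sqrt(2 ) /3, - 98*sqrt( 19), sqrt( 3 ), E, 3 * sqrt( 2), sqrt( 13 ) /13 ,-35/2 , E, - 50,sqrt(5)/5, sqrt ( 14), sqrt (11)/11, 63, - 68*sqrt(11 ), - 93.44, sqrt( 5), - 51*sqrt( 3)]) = [ - 98*sqrt( 19 ) , - 68*sqrt( 11 ), - 93.44, - 51*sqrt( 3 ) , - 50, - 35/2, - 17 * sqrt( 2)/3, sqrt(13 ) /13, sqrt( 11)/11,sqrt (7 )/7,sqrt( 5) /5,  sqrt( 3), sqrt( 5 ), E, E,  E, sqrt( 14),3*sqrt(2 ),63] 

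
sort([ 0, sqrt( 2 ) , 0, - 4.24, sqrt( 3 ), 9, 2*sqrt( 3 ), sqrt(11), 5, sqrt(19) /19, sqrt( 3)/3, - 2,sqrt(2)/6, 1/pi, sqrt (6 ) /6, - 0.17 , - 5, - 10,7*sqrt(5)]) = [ - 10 , - 5, - 4.24,-2, - 0.17, 0,0, sqrt( 19) /19, sqrt(2) /6, 1/pi,  sqrt(6)/6, sqrt(3)/3, sqrt( 2 ),sqrt( 3) , sqrt (11 ),2*sqrt( 3 ), 5,9 , 7* sqrt(5 )]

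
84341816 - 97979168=-13637352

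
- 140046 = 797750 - 937796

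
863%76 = 27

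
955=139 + 816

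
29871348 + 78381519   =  108252867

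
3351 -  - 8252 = 11603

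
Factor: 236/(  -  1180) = - 1/5 = -5^(-1 )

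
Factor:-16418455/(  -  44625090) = 2^( - 1 )*3^( - 1)*47^( - 1 )*61^1 *31649^(-1)*53831^1  =  3283691/8925018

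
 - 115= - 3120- - 3005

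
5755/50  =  1151/10=115.10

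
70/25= 2+ 4/5 = 2.80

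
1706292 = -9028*( - 189)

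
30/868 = 15/434 = 0.03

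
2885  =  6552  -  3667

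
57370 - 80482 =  - 23112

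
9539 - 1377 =8162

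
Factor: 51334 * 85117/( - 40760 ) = - 2^( - 2 )*5^( - 1 ) * 47^1*1019^( - 1 )*1811^1*25667^1 =-2184698039/20380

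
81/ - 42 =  - 27/14 = - 1.93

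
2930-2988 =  - 58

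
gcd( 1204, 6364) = 172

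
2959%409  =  96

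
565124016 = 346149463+218974553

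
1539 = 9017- 7478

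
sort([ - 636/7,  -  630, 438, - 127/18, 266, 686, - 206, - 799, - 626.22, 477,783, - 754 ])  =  [ - 799, - 754, - 630, - 626.22, - 206, - 636/7, - 127/18,266,438 , 477,686, 783 ] 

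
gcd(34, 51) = 17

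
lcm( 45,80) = 720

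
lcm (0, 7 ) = 0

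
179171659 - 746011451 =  - 566839792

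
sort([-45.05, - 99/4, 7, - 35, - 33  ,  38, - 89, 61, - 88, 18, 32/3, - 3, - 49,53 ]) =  [ - 89,  -  88, - 49, - 45.05, - 35,  -  33, - 99/4, - 3, 7,32/3, 18, 38, 53,61]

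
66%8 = 2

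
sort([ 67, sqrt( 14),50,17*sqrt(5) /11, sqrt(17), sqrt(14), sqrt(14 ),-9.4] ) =[-9.4,  17*sqrt (5 )/11, sqrt( 14),sqrt( 14),  sqrt( 14), sqrt(17), 50,67 ] 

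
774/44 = 387/22 = 17.59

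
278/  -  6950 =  - 1/25 = - 0.04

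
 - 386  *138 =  - 53268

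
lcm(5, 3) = 15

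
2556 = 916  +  1640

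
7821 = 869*9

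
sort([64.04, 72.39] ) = [ 64.04,72.39]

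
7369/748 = 7369/748 =9.85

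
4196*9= 37764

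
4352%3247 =1105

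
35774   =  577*62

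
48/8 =6 = 6.00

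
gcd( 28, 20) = 4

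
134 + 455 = 589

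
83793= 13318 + 70475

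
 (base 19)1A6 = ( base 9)678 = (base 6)2325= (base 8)1055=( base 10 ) 557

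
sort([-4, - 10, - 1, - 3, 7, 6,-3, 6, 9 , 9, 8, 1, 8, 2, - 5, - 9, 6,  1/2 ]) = [ - 10,-9, - 5,-4 ,-3 , - 3,  -  1, 1/2, 1,  2,6,6,  6,7, 8, 8, 9, 9]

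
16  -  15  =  1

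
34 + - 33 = 1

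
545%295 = 250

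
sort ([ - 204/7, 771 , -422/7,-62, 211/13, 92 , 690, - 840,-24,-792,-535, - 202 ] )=[  -  840,  -  792, - 535, - 202, - 62, - 422/7,-204/7, - 24,  211/13, 92,690,771]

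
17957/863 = 17957/863 = 20.81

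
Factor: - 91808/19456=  - 2^(  -  5) * 151^1 = - 151/32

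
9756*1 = 9756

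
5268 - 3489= 1779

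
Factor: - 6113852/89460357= - 2^2 *3^(-1) * 7^( - 1 )*337^(-1) * 12641^( - 1)*1528463^1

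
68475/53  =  1291+52/53=1291.98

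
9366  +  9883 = 19249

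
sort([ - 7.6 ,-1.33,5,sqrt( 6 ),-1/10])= [ - 7.6, - 1.33,-1/10 , sqrt(6 ),5 ] 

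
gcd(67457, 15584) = 1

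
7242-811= 6431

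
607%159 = 130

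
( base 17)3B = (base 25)2c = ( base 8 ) 76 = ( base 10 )62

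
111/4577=111/4577 = 0.02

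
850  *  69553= 59120050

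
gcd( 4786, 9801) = 1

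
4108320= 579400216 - 575291896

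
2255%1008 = 239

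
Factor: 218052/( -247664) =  -2^(-2 )*3^4*23^( - 1)=- 81/92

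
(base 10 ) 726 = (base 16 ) 2d6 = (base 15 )336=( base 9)886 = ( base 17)28C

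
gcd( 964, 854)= 2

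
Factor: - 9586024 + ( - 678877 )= -10264901=-10264901^1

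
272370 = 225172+47198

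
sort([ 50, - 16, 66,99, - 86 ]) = [ - 86, - 16 , 50,  66,99 ]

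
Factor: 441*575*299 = 75818925 = 3^2*5^2*7^2* 13^1*  23^2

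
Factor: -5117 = -7^1* 17^1*43^1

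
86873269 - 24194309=62678960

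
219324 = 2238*98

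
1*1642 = 1642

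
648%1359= 648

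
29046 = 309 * 94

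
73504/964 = 18376/241 = 76.25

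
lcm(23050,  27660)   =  138300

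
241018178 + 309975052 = 550993230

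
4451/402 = 4451/402 = 11.07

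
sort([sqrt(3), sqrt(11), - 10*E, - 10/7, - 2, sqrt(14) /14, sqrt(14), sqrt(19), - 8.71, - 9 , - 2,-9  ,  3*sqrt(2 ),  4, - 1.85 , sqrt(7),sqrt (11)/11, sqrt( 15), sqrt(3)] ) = [ - 10*E, - 9, - 9, - 8.71,-2, - 2, - 1.85 , - 10/7, sqrt(14)/14 , sqrt( 11 ) /11, sqrt(3), sqrt(3 ),  sqrt( 7),  sqrt(11 ),  sqrt(14), sqrt( 15), 4, 3* sqrt( 2), sqrt (19)]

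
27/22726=27/22726=0.00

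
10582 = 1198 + 9384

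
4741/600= 7 + 541/600 = 7.90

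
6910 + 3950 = 10860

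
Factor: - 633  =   - 3^1*211^1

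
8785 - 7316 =1469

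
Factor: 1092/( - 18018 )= - 2/33 = -2^1*3^(-1)*11^(  -  1)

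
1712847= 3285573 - 1572726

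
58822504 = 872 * 67457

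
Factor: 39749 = 39749^1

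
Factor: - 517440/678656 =-735/964 =- 2^(-2 )*3^1*5^1*7^2*241^(-1)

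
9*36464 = 328176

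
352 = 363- 11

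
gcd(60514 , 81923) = 79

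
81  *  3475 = 281475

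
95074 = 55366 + 39708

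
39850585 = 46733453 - 6882868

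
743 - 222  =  521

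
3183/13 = 244 + 11/13 = 244.85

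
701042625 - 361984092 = 339058533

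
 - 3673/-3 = 1224 + 1/3 = 1224.33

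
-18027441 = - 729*24729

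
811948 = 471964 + 339984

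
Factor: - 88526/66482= - 13^( - 1) * 2557^ (  -  1)*44263^1 = - 44263/33241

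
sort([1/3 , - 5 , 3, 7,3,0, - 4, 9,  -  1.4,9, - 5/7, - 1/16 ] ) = [  -  5, - 4, - 1.4,  -  5/7, - 1/16,0, 1/3,3,3,7,9,9 ]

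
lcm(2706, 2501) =165066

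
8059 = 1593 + 6466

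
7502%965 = 747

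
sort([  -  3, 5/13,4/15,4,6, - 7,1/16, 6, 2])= [ - 7, - 3,1/16,4/15,5/13, 2, 4, 6,6 ] 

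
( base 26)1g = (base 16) 2a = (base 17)28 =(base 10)42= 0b101010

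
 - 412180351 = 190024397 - 602204748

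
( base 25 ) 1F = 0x28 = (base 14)2C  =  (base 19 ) 22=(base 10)40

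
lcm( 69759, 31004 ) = 279036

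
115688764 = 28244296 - - 87444468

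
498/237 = 2  +  8/79 = 2.10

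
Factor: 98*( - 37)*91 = -2^1*7^3 *13^1 * 37^1= - 329966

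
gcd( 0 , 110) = 110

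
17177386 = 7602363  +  9575023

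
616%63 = 49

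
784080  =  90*8712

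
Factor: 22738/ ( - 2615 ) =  - 2^1*5^( - 1 )*523^( - 1 )*11369^1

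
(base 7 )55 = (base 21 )1j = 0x28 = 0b101000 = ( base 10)40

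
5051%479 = 261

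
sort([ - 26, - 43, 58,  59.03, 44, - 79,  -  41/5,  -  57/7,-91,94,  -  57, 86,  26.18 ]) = [ - 91, - 79, - 57, - 43, - 26, - 41/5, - 57/7, 26.18,44, 58, 59.03, 86,  94 ] 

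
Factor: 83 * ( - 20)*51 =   -  2^2*3^1 * 5^1*17^1*83^1 = -  84660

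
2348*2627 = 6168196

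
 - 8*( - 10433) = 83464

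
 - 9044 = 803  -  9847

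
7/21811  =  7/21811 =0.00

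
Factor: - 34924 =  - 2^2*8731^1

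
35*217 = 7595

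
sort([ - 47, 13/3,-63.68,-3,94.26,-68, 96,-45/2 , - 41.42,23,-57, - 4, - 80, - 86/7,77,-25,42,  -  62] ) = [ - 80,- 68,  -  63.68, - 62,-57,-47,-41.42 ,  -  25,-45/2,-86/7,-4, - 3,13/3,23,42,77,  94.26,96 ]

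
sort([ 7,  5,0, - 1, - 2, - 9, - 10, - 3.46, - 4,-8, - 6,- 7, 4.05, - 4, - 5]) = [ - 10, - 9, - 8, - 7, - 6, - 5,-4, - 4, - 3.46, - 2, - 1, 0,4.05,5,7 ]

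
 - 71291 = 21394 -92685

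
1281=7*183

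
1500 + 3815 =5315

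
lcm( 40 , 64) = 320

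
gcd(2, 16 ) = 2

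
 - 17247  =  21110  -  38357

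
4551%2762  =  1789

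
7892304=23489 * 336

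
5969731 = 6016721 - 46990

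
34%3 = 1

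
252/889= 36/127 = 0.28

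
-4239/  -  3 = 1413 + 0/1=1413.00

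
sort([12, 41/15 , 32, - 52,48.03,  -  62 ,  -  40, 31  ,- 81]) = [  -  81,  -  62,  -  52,-40 , 41/15, 12 , 31,32 , 48.03]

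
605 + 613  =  1218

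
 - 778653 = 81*( - 9613 )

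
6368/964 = 6+ 146/241 = 6.61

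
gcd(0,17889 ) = 17889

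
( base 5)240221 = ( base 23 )GF2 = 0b10001001101011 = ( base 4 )2021223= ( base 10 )8811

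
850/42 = 20 +5/21 =20.24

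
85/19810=17/3962 = 0.00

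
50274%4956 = 714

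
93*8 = 744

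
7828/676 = 1957/169 = 11.58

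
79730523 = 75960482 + 3770041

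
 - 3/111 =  - 1/37 = - 0.03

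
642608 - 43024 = 599584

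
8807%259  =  1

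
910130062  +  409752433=1319882495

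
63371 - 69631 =-6260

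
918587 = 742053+176534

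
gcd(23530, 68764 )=2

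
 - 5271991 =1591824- 6863815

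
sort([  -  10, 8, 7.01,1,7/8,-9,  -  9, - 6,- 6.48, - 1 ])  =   [  -  10, - 9, - 9,-6.48,-6, - 1,7/8,  1, 7.01,8]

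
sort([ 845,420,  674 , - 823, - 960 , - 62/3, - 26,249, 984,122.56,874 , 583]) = [ - 960, - 823 , - 26,  -  62/3,122.56,  249,420, 583,674,845,  874,984 ]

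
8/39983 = 8/39983= 0.00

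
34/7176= 17/3588 = 0.00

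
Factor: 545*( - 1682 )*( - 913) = 836937970 = 2^1 * 5^1 * 11^1*29^2 * 83^1*109^1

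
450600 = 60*7510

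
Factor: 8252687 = 8252687^1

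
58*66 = 3828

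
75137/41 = 75137/41 = 1832.61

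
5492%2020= 1452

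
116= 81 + 35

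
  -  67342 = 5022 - 72364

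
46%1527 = 46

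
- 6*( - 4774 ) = 28644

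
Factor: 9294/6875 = 2^1*3^1*5^( - 4)*11^( - 1)*1549^1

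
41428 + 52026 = 93454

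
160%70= 20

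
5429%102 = 23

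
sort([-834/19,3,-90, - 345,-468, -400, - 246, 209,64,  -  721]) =[  -  721,  -  468,  -  400,  -  345,  -  246  , - 90, -834/19, 3,64, 209]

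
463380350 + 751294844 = 1214675194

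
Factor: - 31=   -  31^1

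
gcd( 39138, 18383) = 593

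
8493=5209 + 3284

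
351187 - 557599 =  - 206412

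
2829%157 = 3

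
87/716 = 87/716 = 0.12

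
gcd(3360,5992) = 56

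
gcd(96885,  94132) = 1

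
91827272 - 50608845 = 41218427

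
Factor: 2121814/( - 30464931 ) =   -  2^1 * 3^(  -  1)*7^(  -  1 )*29^1*36583^1*1450711^( - 1 )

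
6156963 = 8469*727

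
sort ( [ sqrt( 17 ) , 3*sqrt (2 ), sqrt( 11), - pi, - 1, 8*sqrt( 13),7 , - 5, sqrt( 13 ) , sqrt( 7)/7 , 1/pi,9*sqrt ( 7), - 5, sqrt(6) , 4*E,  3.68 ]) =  [ - 5, - 5, - pi, - 1, 1/pi, sqrt(7 )/7,sqrt(6),sqrt(11 ), sqrt(13 ),3.68, sqrt(17),3 * sqrt (2), 7,  4*E, 9*sqrt( 7), 8*sqrt(13) ] 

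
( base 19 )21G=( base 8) 1365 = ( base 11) 629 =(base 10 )757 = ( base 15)357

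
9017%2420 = 1757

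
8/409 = 8/409 =0.02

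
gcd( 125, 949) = 1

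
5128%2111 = 906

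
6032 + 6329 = 12361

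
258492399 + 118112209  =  376604608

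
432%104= 16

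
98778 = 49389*2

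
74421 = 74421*1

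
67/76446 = 67/76446 = 0.00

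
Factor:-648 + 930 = 2^1*3^1*47^1 = 282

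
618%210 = 198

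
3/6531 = 1/2177 = 0.00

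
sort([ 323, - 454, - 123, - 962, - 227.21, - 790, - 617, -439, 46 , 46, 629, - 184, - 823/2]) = [ - 962, - 790, - 617 , - 454, - 439 , - 823/2, - 227.21, - 184, - 123,46,46,323, 629] 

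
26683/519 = 26683/519  =  51.41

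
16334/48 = 8167/24 = 340.29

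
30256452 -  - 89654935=119911387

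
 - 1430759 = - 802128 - 628631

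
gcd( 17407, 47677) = 1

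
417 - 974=-557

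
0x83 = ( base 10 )131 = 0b10000011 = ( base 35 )3Q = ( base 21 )65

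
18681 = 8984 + 9697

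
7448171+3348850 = 10797021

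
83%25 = 8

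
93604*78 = 7301112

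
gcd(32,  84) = 4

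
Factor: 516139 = 13^1 *39703^1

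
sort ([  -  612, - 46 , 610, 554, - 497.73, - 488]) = [ - 612,-497.73,  -  488,  -  46,554,610]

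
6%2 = 0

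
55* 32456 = 1785080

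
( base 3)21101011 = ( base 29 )6BC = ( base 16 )1501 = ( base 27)7a4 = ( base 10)5377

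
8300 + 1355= 9655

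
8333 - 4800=3533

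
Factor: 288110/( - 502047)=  - 470/819 = -2^1 * 3^( - 2)*5^1*7^ (-1)*13^( - 1)*47^1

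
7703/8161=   7703/8161  =  0.94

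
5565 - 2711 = 2854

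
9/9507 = 3/3169 = 0.00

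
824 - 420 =404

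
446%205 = 36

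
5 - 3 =2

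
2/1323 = 2/1323 = 0.00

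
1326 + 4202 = 5528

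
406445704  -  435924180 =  - 29478476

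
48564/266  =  182 + 4/7 = 182.57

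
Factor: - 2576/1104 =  - 3^( - 1)* 7^1 = - 7/3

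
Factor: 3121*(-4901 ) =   -  13^2*29^1*3121^1= - 15296021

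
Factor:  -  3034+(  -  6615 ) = -9649^1 = -9649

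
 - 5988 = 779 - 6767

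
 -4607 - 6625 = - 11232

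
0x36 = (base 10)54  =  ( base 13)42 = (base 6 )130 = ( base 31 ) 1N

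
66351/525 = 22117/175 =126.38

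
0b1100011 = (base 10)99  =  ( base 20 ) 4j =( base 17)5e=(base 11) 90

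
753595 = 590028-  - 163567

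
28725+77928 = 106653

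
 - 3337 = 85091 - 88428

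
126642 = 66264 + 60378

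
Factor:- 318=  -2^1 *3^1*53^1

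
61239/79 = 775 + 14/79 = 775.18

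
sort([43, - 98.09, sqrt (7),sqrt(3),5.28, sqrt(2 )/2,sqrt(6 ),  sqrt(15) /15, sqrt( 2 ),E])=[ - 98.09,sqrt( 15)/15,sqrt (2)/2 , sqrt(2 ),sqrt( 3 ), sqrt(6),sqrt( 7),  E, 5.28,43 ]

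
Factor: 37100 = 2^2* 5^2*7^1*53^1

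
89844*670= 60195480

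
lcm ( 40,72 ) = 360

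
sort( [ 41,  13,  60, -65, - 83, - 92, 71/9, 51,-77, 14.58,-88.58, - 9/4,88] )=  [ - 92, - 88.58,- 83,- 77,  -  65,-9/4 , 71/9, 13, 14.58, 41,51, 60, 88] 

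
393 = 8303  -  7910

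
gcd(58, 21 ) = 1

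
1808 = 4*452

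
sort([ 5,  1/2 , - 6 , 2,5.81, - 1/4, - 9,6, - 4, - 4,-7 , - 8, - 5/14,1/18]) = [  -  9, - 8, - 7, - 6, -4,-4,-5/14,-1/4,  1/18,1/2,  2,5,5.81, 6] 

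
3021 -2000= 1021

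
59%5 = 4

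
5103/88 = 5103/88 = 57.99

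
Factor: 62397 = 3^3*2311^1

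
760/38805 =152/7761 = 0.02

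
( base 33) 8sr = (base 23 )I63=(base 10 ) 9663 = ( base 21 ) 10J3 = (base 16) 25BF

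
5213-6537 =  - 1324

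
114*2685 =306090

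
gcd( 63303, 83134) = 1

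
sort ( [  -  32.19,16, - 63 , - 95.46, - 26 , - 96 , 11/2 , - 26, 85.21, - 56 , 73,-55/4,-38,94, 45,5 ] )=[ - 96, - 95.46 ,-63, - 56, - 38, - 32.19, -26,-26, - 55/4, 5,11/2,16,45, 73,  85.21,94 ]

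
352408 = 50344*7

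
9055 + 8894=17949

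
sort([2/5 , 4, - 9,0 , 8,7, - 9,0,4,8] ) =[ - 9,-9, 0,0,2/5,4,  4,7,  8,8] 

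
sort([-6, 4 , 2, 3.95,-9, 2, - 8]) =[ - 9, - 8, - 6, 2,2,3.95, 4 ] 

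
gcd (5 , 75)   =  5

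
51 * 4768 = 243168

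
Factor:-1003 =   -  17^1*59^1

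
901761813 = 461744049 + 440017764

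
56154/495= 18718/165 = 113.44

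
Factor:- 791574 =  - 2^1*3^1 * 7^1*47^1 *401^1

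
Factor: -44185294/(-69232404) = 22092647/34616202 =2^( - 1 )*3^( -1)*67^1*73^1*4517^1*5769367^( - 1 ) 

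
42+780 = 822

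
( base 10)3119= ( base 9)4245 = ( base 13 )155C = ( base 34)2NP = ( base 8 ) 6057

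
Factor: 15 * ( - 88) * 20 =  - 26400 =- 2^5*3^1*5^2*11^1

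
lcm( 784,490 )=3920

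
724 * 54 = 39096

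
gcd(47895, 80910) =465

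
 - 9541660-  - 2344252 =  - 7197408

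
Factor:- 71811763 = -43^1 * 463^1*3607^1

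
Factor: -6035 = -5^1*17^1 * 71^1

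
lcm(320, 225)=14400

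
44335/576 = 76 + 559/576 = 76.97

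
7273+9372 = 16645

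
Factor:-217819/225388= - 2^(- 2 )*7^1*37^1*67^( - 1 )  =  -  259/268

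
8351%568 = 399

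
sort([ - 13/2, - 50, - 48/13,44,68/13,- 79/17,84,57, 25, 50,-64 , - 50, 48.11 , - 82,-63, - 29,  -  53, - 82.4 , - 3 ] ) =[-82.4, - 82, - 64, - 63, - 53,- 50, - 50,-29,-13/2,- 79/17,-48/13 ,-3,68/13,25,44, 48.11, 50, 57, 84 ]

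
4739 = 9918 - 5179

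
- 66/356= - 33/178 = - 0.19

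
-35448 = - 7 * 5064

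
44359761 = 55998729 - 11638968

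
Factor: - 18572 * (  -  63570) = 1180622040 = 2^3*3^1*5^1*13^1  *163^1 * 4643^1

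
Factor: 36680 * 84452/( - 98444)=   - 774424840/24611 = - 2^3*5^1*7^1 * 43^1 * 131^1 * 491^1*24611^( - 1)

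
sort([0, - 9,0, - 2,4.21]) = [ - 9 ,-2,0,  0 , 4.21 ] 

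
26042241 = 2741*9501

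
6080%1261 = 1036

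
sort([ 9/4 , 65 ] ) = [ 9/4, 65 ] 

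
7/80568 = 7/80568 = 0.00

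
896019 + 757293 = 1653312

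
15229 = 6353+8876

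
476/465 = 476/465 = 1.02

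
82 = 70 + 12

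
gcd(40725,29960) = 5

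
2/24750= 1/12375= 0.00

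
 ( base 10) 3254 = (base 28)446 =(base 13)1634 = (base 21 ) 77k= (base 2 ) 110010110110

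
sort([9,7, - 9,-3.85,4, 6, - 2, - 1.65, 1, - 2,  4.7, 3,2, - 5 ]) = [ - 9,-5, -3.85, - 2, - 2 , - 1.65 , 1, 2, 3,4, 4.7, 6, 7,9]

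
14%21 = 14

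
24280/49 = 24280/49 = 495.51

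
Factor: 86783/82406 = 2^(-1 )*41203^( - 1 )*86783^1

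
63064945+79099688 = 142164633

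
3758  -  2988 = 770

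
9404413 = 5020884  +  4383529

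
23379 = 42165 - 18786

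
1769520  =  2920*606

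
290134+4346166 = 4636300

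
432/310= 1 + 61/155 = 1.39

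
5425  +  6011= 11436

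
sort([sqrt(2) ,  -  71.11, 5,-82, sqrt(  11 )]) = [  -  82, - 71.11, sqrt ( 2), sqrt( 11), 5 ]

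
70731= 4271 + 66460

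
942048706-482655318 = 459393388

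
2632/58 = 1316/29=45.38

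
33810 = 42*805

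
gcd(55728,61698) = 6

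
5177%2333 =511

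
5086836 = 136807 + 4950029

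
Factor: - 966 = - 2^1*3^1*7^1*23^1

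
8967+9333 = 18300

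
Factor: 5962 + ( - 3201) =11^1*251^1= 2761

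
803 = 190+613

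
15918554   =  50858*313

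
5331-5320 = 11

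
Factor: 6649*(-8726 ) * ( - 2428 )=2^3*61^1*109^1* 607^1*4363^1 = 140870554472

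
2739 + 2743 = 5482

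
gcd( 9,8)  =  1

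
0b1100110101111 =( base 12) 397B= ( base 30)795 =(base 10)6575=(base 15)1E35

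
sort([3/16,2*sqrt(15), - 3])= [ - 3,3/16, 2*sqrt(15 )]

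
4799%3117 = 1682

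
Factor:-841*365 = - 5^1*29^2 * 73^1 = -306965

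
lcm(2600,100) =2600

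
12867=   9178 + 3689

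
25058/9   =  25058/9=2784.22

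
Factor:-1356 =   -  2^2*3^1*113^1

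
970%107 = 7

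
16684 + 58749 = 75433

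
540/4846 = 270/2423 = 0.11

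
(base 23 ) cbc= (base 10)6613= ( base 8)14725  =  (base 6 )50341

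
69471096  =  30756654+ 38714442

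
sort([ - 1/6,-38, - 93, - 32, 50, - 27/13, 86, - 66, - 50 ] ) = [  -  93, - 66, - 50, - 38,  -  32,-27/13, - 1/6, 50,  86]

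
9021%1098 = 237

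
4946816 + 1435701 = 6382517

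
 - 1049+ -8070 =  - 9119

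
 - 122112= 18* ( - 6784 ) 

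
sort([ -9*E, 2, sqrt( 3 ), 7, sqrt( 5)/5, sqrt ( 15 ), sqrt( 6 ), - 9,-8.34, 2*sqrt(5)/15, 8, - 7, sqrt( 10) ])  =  [ - 9*E, -9, - 8.34,  -  7, 2*sqrt( 5 )/15, sqrt (5)/5, sqrt (3), 2,sqrt ( 6 ), sqrt (10), sqrt ( 15), 7, 8 ] 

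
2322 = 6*387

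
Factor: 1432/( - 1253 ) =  - 8/7  =  - 2^3*7^( - 1) 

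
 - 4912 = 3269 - 8181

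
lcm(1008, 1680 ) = 5040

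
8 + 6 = 14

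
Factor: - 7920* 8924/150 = -2^5*3^1*5^( - 1 )*11^1 *23^1*97^1 = -2355936/5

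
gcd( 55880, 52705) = 635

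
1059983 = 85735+974248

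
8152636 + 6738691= 14891327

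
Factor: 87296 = 2^8 * 11^1*31^1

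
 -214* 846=-181044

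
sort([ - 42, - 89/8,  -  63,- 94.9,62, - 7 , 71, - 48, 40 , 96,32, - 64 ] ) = [ - 94.9, - 64 , - 63, - 48,  -  42, - 89/8, -7,32,40 , 62, 71,96]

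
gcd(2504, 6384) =8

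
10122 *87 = 880614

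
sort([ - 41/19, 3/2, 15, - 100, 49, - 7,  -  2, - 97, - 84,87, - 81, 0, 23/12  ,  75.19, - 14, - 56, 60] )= [  -  100,- 97,  -  84, - 81, - 56,-14, - 7,- 41/19, - 2, 0,  3/2, 23/12, 15,49, 60, 75.19, 87 ] 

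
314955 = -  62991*( - 5)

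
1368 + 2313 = 3681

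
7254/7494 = 1209/1249  =  0.97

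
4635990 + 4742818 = 9378808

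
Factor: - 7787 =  - 13^1*599^1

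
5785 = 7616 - 1831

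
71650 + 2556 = 74206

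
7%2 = 1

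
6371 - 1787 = 4584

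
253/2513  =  253/2513 = 0.10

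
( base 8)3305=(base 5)23413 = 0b11011000101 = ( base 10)1733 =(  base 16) 6c5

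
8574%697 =210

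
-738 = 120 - 858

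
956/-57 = - 956/57 = - 16.77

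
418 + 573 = 991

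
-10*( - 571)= 5710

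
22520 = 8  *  2815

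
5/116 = 5/116=0.04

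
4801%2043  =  715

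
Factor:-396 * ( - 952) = 2^5*3^2 * 7^1 * 11^1 * 17^1 = 376992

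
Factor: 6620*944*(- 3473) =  - 21703749440 = -2^6 * 5^1*23^1*59^1* 151^1*331^1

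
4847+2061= 6908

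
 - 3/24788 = -3/24788 = - 0.00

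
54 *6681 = 360774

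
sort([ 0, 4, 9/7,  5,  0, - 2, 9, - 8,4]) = [-8, - 2,0,  0,9/7, 4,  4,5, 9 ]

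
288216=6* 48036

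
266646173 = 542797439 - 276151266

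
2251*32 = 72032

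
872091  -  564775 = 307316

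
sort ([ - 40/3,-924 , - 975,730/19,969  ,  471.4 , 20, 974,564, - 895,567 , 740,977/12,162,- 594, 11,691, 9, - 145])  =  [ - 975, - 924, - 895, -594, - 145,- 40/3,9,11,20,730/19, 977/12,162,  471.4, 564, 567,  691,740,969,974 ] 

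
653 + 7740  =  8393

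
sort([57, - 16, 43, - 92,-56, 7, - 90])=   [ - 92, - 90, - 56, - 16, 7, 43 , 57]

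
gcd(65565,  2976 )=93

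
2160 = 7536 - 5376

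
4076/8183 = 4076/8183 = 0.50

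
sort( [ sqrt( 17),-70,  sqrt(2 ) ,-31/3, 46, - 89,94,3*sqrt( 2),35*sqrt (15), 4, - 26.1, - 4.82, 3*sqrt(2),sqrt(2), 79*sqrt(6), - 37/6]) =[-89, - 70,-26.1, - 31/3,  -  37/6, - 4.82,sqrt( 2 ),  sqrt(  2 ),  4,sqrt(17), 3*sqrt (2) , 3*sqrt(2), 46 , 94, 35 * sqrt(15), 79  *  sqrt(6) ] 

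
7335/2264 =3 + 543/2264  =  3.24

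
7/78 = 7/78=0.09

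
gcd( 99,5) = 1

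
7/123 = 7/123 = 0.06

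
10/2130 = 1/213  =  0.00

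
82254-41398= 40856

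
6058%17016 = 6058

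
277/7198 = 277/7198 = 0.04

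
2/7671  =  2/7671 =0.00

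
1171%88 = 27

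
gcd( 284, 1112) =4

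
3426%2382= 1044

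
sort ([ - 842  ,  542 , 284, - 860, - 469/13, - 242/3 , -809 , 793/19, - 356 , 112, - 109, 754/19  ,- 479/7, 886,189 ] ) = [ - 860, - 842, - 809,  -  356, - 109, - 242/3,-479/7, - 469/13, 754/19,793/19 , 112, 189,284, 542, 886 ] 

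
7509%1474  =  139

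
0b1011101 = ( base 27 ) 3C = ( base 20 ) 4d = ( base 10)93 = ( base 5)333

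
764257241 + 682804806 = 1447062047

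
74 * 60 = 4440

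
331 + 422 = 753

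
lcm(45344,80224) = 1042912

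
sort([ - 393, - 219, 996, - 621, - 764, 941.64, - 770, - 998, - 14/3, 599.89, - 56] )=[ - 998, - 770, - 764, - 621, - 393,-219, - 56, - 14/3, 599.89,941.64, 996] 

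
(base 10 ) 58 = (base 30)1s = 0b111010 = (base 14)42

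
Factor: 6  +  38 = 2^2*11^1 = 44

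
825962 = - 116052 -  - 942014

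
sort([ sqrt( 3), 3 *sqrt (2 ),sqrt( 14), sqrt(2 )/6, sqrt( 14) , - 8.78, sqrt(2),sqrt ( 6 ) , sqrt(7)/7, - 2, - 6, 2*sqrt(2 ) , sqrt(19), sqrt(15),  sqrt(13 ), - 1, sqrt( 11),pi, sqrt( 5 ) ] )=[-8.78, - 6,-2,-1, sqrt ( 2) /6, sqrt( 7) /7,sqrt( 2), sqrt(3 ), sqrt(5) , sqrt( 6), 2 * sqrt( 2), pi,sqrt(11),sqrt(13),sqrt ( 14),sqrt(14), sqrt(  15), 3*sqrt(2 ), sqrt (19)]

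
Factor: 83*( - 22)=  -2^1 * 11^1*83^1 = - 1826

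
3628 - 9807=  - 6179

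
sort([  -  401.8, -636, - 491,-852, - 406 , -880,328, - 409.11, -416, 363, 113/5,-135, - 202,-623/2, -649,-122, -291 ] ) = [ - 880, - 852, - 649, - 636,- 491, - 416, - 409.11,  -  406, - 401.8, - 623/2, - 291, -202,  -  135, - 122,113/5,328,363]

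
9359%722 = 695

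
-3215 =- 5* 643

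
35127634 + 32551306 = 67678940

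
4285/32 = 133  +  29/32 = 133.91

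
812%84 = 56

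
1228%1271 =1228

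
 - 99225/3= - 33075 = - 33075.00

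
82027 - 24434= 57593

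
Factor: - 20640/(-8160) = 17^(- 1)*43^1 = 43/17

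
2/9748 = 1/4874 = 0.00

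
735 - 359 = 376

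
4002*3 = 12006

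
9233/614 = 15+ 23/614 = 15.04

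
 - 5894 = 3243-9137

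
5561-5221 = 340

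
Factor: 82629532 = 2^2 * 20657383^1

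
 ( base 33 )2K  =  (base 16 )56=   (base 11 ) 79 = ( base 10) 86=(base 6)222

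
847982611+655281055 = 1503263666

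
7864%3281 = 1302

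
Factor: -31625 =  - 5^3*11^1*23^1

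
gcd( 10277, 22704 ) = 43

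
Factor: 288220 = 2^2*5^1*14411^1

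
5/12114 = 5/12114=0.00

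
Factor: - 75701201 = -75701201^1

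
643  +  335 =978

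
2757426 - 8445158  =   - 5687732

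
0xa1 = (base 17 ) 98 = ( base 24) 6h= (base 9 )188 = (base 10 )161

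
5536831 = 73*75847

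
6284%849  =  341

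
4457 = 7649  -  3192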